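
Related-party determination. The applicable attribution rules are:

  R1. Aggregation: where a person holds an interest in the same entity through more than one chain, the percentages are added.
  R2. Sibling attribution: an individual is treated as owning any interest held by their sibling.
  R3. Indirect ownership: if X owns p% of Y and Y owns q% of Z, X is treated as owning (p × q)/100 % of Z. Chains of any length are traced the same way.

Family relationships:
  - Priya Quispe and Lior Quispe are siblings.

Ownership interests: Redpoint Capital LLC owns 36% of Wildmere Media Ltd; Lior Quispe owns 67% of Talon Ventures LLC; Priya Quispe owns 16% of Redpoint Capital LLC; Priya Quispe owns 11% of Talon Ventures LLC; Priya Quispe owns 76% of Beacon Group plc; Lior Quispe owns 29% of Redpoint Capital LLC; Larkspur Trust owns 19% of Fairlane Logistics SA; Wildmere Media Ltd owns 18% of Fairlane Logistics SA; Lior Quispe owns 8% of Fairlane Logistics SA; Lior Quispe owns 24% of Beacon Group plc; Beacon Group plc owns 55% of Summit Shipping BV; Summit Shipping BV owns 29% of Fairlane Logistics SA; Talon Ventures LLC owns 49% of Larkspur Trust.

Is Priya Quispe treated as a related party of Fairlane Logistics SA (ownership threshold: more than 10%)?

Yes

By sibling attribution (R2), Priya Quispe is treated as also owning Lior Quispe's interest in Talon Ventures LLC, giving 11% + 67% = 78%.
By sibling attribution (R2), Priya Quispe is treated as also owning Lior Quispe's interest in Beacon Group plc, giving 76% + 24% = 100%.
By sibling attribution (R2), Priya Quispe is treated as also owning Lior Quispe's interest in Redpoint Capital LLC, giving 16% + 29% = 45%.
By sibling attribution (R2), Priya Quispe is treated as owning Lior Quispe's 8% interest in Fairlane Logistics SA.
Chain via Talon Ventures LLC → Larkspur Trust (R3): 78% × 49% × 19% = 7.2618% of Fairlane Logistics SA.
Chain via Beacon Group plc → Summit Shipping BV (R3): 100% × 55% × 29% = 15.95% of Fairlane Logistics SA.
Chain via Redpoint Capital LLC → Wildmere Media Ltd (R3): 45% × 36% × 18% = 2.916% of Fairlane Logistics SA.
Direct interest in Fairlane Logistics SA: 8%.
Aggregating (R1): 7.2618% + 15.95% + 2.916% + 8% = 34.1278%.
34.1278% exceeds the 10% threshold, so Priya is a related party to Fairlane Logistics SA.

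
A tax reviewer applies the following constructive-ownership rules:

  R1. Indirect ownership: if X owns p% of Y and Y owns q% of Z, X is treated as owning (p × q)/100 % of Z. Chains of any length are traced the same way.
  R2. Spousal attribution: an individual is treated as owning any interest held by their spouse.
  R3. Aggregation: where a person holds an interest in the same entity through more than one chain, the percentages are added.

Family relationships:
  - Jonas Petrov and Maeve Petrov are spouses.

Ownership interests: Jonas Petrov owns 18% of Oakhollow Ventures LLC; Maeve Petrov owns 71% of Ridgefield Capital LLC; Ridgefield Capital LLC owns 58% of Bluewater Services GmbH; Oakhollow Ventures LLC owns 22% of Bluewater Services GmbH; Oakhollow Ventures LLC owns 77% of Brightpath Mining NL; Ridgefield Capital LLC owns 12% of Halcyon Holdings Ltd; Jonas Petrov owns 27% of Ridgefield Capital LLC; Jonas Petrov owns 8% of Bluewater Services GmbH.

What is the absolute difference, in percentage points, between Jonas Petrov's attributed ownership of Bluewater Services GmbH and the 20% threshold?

48.8

By spousal attribution (R2), Jonas Petrov is treated as also owning Maeve Petrov's interest in Ridgefield Capital LLC, giving 27% + 71% = 98%.
Chain via Oakhollow Ventures LLC (R1): 18% × 22% = 3.96% of Bluewater Services GmbH.
Chain via Ridgefield Capital LLC (R1): 98% × 58% = 56.84% of Bluewater Services GmbH.
Direct interest in Bluewater Services GmbH: 8%.
Aggregating (R3): 3.96% + 56.84% + 8% = 68.8%.
68.8% exceeds the 20% threshold by 48.8 percentage points.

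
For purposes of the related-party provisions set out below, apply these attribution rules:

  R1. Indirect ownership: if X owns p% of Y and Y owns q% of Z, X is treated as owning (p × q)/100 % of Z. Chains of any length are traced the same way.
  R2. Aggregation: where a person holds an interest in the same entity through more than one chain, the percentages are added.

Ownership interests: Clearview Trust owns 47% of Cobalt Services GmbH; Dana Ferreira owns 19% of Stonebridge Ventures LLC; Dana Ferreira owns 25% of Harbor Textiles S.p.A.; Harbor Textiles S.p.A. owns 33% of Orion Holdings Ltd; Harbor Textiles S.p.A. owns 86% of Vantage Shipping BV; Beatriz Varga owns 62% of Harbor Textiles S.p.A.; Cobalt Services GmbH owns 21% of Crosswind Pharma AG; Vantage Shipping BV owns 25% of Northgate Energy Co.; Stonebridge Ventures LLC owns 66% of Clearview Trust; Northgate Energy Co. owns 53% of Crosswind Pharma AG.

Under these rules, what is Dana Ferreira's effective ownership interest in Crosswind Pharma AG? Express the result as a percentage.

4.086448%

Chain via Harbor Textiles S.p.A. → Vantage Shipping BV → Northgate Energy Co. (R1): 25% × 86% × 25% × 53% = 2.84875% of Crosswind Pharma AG.
Chain via Stonebridge Ventures LLC → Clearview Trust → Cobalt Services GmbH (R1): 19% × 66% × 47% × 21% = 1.237698% of Crosswind Pharma AG.
Aggregating (R2): 2.84875% + 1.237698% = 4.086448%.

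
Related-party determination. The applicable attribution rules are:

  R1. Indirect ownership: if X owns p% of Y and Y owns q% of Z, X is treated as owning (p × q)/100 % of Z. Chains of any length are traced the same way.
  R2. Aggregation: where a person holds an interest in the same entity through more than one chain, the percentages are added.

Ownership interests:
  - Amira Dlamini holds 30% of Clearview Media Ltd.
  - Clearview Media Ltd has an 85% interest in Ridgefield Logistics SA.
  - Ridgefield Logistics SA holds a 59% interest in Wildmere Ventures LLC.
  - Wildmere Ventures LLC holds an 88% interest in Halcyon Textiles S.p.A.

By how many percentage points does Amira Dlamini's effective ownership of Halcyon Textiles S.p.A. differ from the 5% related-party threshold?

8.2396

Chain via Clearview Media Ltd → Ridgefield Logistics SA → Wildmere Ventures LLC (R1): 30% × 85% × 59% × 88% = 13.2396% of Halcyon Textiles S.p.A.
13.2396% exceeds the 5% threshold by 8.2396 percentage points.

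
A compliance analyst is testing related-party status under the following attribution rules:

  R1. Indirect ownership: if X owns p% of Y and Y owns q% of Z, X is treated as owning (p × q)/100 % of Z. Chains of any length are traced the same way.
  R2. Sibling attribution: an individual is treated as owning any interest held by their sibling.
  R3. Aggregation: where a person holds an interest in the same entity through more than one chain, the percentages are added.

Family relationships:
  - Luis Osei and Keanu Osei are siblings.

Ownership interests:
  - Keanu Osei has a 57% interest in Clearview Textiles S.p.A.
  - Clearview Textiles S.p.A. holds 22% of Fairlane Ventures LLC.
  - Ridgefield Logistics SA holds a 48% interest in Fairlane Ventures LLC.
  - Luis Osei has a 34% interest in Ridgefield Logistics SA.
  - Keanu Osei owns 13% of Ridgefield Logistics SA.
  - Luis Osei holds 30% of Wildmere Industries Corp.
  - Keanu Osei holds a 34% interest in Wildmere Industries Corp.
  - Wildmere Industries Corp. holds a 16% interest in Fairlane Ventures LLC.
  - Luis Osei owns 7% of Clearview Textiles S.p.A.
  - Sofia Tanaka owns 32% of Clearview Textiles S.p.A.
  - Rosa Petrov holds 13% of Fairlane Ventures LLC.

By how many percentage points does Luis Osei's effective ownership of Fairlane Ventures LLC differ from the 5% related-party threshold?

By sibling attribution (R2), Luis Osei is treated as also owning Keanu Osei's interest in Wildmere Industries Corp, giving 30% + 34% = 64%.
By sibling attribution (R2), Luis Osei is treated as also owning Keanu Osei's interest in Ridgefield Logistics SA, giving 34% + 13% = 47%.
By sibling attribution (R2), Luis Osei is treated as also owning Keanu Osei's interest in Clearview Textiles S.p.A, giving 7% + 57% = 64%.
Chain via Wildmere Industries Corp. (R1): 64% × 16% = 10.24% of Fairlane Ventures LLC.
Chain via Ridgefield Logistics SA (R1): 47% × 48% = 22.56% of Fairlane Ventures LLC.
Chain via Clearview Textiles S.p.A. (R1): 64% × 22% = 14.08% of Fairlane Ventures LLC.
Aggregating (R3): 10.24% + 22.56% + 14.08% = 46.88%.
46.88% exceeds the 5% threshold by 41.88 percentage points.

41.88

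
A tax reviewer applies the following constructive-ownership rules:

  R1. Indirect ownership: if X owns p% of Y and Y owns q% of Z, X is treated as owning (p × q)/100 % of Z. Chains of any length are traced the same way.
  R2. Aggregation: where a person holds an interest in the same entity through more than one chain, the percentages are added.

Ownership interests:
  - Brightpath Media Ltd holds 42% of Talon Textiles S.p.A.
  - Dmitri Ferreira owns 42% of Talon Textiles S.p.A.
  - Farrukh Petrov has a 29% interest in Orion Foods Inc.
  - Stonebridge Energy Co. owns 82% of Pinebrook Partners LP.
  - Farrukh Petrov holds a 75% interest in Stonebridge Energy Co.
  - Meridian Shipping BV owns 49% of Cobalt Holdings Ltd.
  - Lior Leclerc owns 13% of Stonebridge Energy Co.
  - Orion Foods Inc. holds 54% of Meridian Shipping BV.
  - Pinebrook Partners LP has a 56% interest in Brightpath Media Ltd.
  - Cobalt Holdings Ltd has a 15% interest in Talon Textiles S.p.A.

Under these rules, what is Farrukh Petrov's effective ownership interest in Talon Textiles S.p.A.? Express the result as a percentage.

15.61581%

Chain via Orion Foods Inc. → Meridian Shipping BV → Cobalt Holdings Ltd (R1): 29% × 54% × 49% × 15% = 1.15101% of Talon Textiles S.p.A.
Chain via Stonebridge Energy Co. → Pinebrook Partners LP → Brightpath Media Ltd (R1): 75% × 82% × 56% × 42% = 14.4648% of Talon Textiles S.p.A.
Aggregating (R2): 1.15101% + 14.4648% = 15.61581%.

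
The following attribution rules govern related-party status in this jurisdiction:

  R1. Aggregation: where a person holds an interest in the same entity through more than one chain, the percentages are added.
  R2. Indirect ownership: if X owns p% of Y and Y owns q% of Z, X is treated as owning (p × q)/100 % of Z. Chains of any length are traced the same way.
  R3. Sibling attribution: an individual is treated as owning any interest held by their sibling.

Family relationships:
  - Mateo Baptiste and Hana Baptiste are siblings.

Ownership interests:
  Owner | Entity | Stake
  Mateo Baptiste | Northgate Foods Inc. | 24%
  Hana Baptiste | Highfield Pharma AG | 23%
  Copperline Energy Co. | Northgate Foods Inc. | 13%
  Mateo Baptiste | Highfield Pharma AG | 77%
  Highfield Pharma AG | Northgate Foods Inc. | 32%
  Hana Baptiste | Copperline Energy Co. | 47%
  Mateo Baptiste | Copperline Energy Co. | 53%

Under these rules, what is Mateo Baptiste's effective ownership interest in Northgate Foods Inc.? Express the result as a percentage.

69%

By sibling attribution (R3), Mateo Baptiste is treated as also owning Hana Baptiste's interest in Copperline Energy Co, giving 53% + 47% = 100%.
By sibling attribution (R3), Mateo Baptiste is treated as also owning Hana Baptiste's interest in Highfield Pharma AG, giving 77% + 23% = 100%.
Chain via Copperline Energy Co. (R2): 100% × 13% = 13% of Northgate Foods Inc.
Chain via Highfield Pharma AG (R2): 100% × 32% = 32% of Northgate Foods Inc.
Direct interest in Northgate Foods Inc: 24%.
Aggregating (R1): 13% + 32% + 24% = 69%.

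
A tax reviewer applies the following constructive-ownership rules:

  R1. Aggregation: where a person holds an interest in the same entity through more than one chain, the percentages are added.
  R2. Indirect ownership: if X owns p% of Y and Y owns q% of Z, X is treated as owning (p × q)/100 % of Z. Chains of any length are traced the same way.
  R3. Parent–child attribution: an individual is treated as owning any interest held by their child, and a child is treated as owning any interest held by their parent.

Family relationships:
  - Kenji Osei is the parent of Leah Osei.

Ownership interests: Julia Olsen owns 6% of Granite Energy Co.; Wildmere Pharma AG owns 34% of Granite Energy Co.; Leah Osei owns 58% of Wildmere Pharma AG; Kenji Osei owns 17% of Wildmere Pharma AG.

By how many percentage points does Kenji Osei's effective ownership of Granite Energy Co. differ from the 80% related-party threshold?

54.5

By parent–child attribution (R3), Kenji Osei is treated as also owning Leah Osei's interest in Wildmere Pharma AG, giving 17% + 58% = 75%.
Chain via Wildmere Pharma AG (R2): 75% × 34% = 25.5% of Granite Energy Co.
25.5% falls short of the 80% threshold by 54.5 percentage points.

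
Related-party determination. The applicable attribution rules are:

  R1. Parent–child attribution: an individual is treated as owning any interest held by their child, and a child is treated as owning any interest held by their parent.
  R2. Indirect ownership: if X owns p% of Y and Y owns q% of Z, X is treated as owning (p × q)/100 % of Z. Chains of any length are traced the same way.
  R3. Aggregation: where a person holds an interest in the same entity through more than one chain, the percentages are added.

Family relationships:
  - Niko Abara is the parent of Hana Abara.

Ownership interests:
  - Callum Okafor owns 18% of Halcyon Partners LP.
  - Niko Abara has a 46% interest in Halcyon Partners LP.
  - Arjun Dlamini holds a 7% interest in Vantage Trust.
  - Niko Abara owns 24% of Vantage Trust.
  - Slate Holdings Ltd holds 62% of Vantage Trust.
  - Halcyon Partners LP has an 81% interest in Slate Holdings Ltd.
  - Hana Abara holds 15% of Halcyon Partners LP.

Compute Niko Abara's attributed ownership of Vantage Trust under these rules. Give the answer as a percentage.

By parent–child attribution (R1), Niko Abara is treated as also owning Hana Abara's interest in Halcyon Partners LP, giving 46% + 15% = 61%.
Chain via Halcyon Partners LP → Slate Holdings Ltd (R2): 61% × 81% × 62% = 30.6342% of Vantage Trust.
Direct interest in Vantage Trust: 24%.
Aggregating (R3): 30.6342% + 24% = 54.6342%.

54.6342%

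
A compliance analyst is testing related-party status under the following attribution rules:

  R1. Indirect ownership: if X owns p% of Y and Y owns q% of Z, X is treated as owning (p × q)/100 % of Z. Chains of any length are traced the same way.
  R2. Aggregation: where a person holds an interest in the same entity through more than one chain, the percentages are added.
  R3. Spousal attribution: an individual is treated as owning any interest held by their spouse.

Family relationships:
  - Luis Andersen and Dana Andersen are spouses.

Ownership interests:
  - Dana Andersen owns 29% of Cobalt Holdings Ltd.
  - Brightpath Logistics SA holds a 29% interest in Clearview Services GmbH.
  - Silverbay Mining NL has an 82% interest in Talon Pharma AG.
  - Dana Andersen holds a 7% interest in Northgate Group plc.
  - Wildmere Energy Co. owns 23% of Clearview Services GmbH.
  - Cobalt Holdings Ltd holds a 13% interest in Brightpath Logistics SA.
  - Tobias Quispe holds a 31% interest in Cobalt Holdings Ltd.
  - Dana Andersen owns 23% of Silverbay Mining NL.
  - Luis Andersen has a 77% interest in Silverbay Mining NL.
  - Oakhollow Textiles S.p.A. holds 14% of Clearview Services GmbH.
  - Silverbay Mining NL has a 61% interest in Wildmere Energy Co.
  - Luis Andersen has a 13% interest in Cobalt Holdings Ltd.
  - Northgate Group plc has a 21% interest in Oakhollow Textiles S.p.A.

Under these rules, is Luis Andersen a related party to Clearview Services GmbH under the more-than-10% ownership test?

By spousal attribution (R3), Luis Andersen is treated as also owning Dana Andersen's interest in Silverbay Mining NL, giving 77% + 23% = 100%.
By spousal attribution (R3), Luis Andersen is treated as also owning Dana Andersen's interest in Cobalt Holdings Ltd, giving 13% + 29% = 42%.
By spousal attribution (R3), Luis Andersen is treated as owning Dana Andersen's 7% interest in Northgate Group plc.
Chain via Silverbay Mining NL → Wildmere Energy Co. (R1): 100% × 61% × 23% = 14.03% of Clearview Services GmbH.
Chain via Cobalt Holdings Ltd → Brightpath Logistics SA (R1): 42% × 13% × 29% = 1.5834% of Clearview Services GmbH.
Chain via Northgate Group plc → Oakhollow Textiles S.p.A. (R1): 7% × 21% × 14% = 0.2058% of Clearview Services GmbH.
Aggregating (R2): 14.03% + 1.5834% + 0.2058% = 15.8192%.
15.8192% exceeds the 10% threshold, so Luis is a related party to Clearview Services GmbH.

Yes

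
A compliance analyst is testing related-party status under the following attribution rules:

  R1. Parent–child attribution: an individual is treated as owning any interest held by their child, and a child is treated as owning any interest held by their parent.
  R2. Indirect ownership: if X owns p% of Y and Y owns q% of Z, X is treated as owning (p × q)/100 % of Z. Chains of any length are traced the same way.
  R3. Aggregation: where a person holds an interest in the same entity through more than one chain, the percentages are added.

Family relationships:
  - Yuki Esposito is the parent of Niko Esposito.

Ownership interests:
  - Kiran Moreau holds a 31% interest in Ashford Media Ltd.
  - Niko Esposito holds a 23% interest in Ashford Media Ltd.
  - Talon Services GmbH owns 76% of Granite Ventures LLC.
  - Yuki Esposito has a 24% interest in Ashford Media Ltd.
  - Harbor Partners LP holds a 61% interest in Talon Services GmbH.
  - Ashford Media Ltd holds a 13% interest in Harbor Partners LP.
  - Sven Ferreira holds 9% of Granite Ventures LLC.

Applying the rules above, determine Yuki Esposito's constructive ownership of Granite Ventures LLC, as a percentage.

By parent–child attribution (R1), Yuki Esposito is treated as also owning Niko Esposito's interest in Ashford Media Ltd, giving 24% + 23% = 47%.
Chain via Ashford Media Ltd → Harbor Partners LP → Talon Services GmbH (R2): 47% × 13% × 61% × 76% = 2.832596% of Granite Ventures LLC.

2.832596%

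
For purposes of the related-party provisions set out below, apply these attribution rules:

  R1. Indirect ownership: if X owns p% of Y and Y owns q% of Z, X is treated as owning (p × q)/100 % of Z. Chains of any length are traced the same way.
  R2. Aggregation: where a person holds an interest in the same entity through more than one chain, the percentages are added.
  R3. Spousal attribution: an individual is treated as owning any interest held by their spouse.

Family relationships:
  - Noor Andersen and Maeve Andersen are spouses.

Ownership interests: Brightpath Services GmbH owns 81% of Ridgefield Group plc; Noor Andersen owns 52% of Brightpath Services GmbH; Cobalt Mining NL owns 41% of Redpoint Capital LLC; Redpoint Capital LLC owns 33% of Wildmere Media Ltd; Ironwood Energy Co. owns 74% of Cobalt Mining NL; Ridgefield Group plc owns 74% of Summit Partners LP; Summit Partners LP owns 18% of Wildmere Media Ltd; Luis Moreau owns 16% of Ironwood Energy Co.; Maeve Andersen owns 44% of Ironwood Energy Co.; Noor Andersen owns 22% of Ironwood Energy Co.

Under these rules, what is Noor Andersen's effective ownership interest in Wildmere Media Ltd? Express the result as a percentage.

12.218436%

By spousal attribution (R3), Noor Andersen is treated as also owning Maeve Andersen's interest in Ironwood Energy Co, giving 22% + 44% = 66%.
Chain via Brightpath Services GmbH → Ridgefield Group plc → Summit Partners LP (R1): 52% × 81% × 74% × 18% = 5.610384% of Wildmere Media Ltd.
Chain via Ironwood Energy Co. → Cobalt Mining NL → Redpoint Capital LLC (R1): 66% × 74% × 41% × 33% = 6.608052% of Wildmere Media Ltd.
Aggregating (R2): 5.610384% + 6.608052% = 12.218436%.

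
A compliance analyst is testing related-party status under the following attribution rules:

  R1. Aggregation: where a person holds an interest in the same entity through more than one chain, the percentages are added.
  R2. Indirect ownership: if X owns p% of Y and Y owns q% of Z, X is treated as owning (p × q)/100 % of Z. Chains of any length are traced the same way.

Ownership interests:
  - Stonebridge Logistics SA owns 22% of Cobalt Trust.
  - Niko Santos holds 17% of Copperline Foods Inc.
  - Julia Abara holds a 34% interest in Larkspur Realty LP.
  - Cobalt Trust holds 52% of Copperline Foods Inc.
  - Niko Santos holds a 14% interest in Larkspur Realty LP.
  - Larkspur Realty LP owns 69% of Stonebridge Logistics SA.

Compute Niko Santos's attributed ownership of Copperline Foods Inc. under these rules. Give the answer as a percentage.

Chain via Larkspur Realty LP → Stonebridge Logistics SA → Cobalt Trust (R2): 14% × 69% × 22% × 52% = 1.105104% of Copperline Foods Inc.
Direct interest in Copperline Foods Inc: 17%.
Aggregating (R1): 1.105104% + 17% = 18.105104%.

18.105104%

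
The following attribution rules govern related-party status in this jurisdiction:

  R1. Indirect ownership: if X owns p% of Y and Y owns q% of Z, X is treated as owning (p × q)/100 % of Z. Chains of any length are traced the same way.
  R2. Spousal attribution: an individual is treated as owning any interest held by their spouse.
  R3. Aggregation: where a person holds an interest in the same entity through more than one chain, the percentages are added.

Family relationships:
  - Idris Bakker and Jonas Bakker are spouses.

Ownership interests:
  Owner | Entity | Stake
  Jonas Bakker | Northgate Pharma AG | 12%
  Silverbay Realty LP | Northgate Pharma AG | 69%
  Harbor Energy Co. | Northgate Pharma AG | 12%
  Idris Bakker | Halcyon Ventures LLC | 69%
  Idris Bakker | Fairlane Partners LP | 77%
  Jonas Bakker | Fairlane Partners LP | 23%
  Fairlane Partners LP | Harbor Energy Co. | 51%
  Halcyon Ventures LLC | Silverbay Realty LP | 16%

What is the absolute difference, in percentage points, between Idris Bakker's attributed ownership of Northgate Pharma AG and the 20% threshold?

By spousal attribution (R2), Idris Bakker is treated as also owning Jonas Bakker's interest in Fairlane Partners LP, giving 77% + 23% = 100%.
By spousal attribution (R2), Idris Bakker is treated as owning Jonas Bakker's 12% interest in Northgate Pharma AG.
Chain via Halcyon Ventures LLC → Silverbay Realty LP (R1): 69% × 16% × 69% = 7.6176% of Northgate Pharma AG.
Chain via Fairlane Partners LP → Harbor Energy Co. (R1): 100% × 51% × 12% = 6.12% of Northgate Pharma AG.
Direct interest in Northgate Pharma AG: 12%.
Aggregating (R3): 7.6176% + 6.12% + 12% = 25.7376%.
25.7376% exceeds the 20% threshold by 5.7376 percentage points.

5.7376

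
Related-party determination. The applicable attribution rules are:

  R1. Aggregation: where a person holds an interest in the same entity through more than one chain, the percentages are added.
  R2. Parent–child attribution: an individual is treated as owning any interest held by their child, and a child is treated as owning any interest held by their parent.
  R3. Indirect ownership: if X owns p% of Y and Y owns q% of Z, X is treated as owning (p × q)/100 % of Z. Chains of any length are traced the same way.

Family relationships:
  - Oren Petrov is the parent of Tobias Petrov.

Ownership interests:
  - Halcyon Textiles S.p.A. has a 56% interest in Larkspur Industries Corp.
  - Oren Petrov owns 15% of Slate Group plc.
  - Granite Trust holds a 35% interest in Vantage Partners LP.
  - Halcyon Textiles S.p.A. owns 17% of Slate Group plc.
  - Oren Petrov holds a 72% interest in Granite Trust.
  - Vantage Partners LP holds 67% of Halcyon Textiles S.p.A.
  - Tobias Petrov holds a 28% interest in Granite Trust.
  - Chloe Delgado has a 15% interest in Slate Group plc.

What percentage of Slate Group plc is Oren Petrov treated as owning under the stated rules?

18.9865%

By parent–child attribution (R2), Oren Petrov is treated as also owning Tobias Petrov's interest in Granite Trust, giving 72% + 28% = 100%.
Chain via Granite Trust → Vantage Partners LP → Halcyon Textiles S.p.A. (R3): 100% × 35% × 67% × 17% = 3.9865% of Slate Group plc.
Direct interest in Slate Group plc: 15%.
Aggregating (R1): 3.9865% + 15% = 18.9865%.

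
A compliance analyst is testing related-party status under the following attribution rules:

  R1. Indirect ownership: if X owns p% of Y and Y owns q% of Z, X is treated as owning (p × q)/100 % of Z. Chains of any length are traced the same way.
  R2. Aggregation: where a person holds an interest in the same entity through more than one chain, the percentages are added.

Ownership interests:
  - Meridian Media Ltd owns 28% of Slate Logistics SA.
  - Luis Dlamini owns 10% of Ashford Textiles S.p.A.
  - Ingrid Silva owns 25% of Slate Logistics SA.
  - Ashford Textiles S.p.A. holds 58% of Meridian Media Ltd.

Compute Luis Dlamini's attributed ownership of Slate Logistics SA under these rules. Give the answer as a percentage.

1.624%

Chain via Ashford Textiles S.p.A. → Meridian Media Ltd (R1): 10% × 58% × 28% = 1.624% of Slate Logistics SA.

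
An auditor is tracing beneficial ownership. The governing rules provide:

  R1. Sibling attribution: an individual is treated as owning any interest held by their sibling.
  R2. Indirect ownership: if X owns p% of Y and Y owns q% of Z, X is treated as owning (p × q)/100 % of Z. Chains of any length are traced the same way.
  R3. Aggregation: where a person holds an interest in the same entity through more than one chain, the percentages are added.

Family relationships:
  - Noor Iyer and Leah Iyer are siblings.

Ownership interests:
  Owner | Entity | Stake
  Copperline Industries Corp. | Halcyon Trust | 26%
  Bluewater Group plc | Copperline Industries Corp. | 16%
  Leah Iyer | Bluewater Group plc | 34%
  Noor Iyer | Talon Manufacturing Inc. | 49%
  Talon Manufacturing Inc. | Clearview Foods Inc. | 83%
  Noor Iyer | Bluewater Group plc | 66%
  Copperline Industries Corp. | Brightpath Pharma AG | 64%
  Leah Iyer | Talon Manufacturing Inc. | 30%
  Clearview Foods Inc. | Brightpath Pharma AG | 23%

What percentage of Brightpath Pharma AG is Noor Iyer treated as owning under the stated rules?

25.3211%

By sibling attribution (R1), Noor Iyer is treated as also owning Leah Iyer's interest in Talon Manufacturing Inc, giving 49% + 30% = 79%.
By sibling attribution (R1), Noor Iyer is treated as also owning Leah Iyer's interest in Bluewater Group plc, giving 66% + 34% = 100%.
Chain via Talon Manufacturing Inc. → Clearview Foods Inc. (R2): 79% × 83% × 23% = 15.0811% of Brightpath Pharma AG.
Chain via Bluewater Group plc → Copperline Industries Corp. (R2): 100% × 16% × 64% = 10.24% of Brightpath Pharma AG.
Aggregating (R3): 15.0811% + 10.24% = 25.3211%.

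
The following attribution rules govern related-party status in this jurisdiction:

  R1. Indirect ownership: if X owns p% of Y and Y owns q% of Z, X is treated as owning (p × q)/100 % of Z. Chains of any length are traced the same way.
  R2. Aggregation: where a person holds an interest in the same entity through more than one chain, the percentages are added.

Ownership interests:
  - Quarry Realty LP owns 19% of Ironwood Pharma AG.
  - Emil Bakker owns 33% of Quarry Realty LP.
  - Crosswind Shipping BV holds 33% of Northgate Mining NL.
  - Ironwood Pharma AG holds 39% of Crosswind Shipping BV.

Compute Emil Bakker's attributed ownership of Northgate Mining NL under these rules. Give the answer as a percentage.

Chain via Quarry Realty LP → Ironwood Pharma AG → Crosswind Shipping BV (R1): 33% × 19% × 39% × 33% = 0.806949% of Northgate Mining NL.

0.806949%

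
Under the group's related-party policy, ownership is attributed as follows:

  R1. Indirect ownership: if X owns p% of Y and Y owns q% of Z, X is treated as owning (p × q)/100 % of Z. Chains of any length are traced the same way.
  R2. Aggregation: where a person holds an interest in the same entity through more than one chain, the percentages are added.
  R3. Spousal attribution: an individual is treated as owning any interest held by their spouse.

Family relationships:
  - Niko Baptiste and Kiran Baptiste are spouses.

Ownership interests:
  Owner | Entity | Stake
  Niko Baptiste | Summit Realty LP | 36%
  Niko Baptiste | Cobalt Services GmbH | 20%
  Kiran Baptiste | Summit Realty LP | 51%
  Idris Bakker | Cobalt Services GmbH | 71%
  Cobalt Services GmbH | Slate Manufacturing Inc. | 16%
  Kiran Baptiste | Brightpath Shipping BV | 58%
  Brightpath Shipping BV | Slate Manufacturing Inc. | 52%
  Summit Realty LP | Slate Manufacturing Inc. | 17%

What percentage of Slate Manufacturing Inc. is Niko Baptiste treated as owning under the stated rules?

By spousal attribution (R3), Niko Baptiste is treated as also owning Kiran Baptiste's interest in Summit Realty LP, giving 36% + 51% = 87%.
By spousal attribution (R3), Niko Baptiste is treated as owning Kiran Baptiste's 58% interest in Brightpath Shipping BV.
Chain via Cobalt Services GmbH (R1): 20% × 16% = 3.2% of Slate Manufacturing Inc.
Chain via Summit Realty LP (R1): 87% × 17% = 14.79% of Slate Manufacturing Inc.
Chain via Brightpath Shipping BV (R1): 58% × 52% = 30.16% of Slate Manufacturing Inc.
Aggregating (R2): 3.2% + 14.79% + 30.16% = 48.15%.

48.15%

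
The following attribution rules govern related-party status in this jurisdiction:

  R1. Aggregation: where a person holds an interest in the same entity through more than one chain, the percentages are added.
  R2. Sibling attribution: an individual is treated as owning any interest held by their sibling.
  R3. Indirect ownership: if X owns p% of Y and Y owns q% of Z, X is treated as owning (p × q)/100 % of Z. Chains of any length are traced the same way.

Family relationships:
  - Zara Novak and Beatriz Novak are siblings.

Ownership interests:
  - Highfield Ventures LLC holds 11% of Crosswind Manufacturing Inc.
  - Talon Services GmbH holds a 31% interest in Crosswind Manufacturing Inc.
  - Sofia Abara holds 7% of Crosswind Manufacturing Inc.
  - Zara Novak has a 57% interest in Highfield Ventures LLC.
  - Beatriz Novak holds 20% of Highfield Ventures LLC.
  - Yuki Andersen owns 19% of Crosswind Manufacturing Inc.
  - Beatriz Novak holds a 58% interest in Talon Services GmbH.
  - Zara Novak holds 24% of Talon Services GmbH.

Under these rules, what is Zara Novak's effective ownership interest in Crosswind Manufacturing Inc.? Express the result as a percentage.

By sibling attribution (R2), Zara Novak is treated as also owning Beatriz Novak's interest in Talon Services GmbH, giving 24% + 58% = 82%.
By sibling attribution (R2), Zara Novak is treated as also owning Beatriz Novak's interest in Highfield Ventures LLC, giving 57% + 20% = 77%.
Chain via Talon Services GmbH (R3): 82% × 31% = 25.42% of Crosswind Manufacturing Inc.
Chain via Highfield Ventures LLC (R3): 77% × 11% = 8.47% of Crosswind Manufacturing Inc.
Aggregating (R1): 25.42% + 8.47% = 33.89%.

33.89%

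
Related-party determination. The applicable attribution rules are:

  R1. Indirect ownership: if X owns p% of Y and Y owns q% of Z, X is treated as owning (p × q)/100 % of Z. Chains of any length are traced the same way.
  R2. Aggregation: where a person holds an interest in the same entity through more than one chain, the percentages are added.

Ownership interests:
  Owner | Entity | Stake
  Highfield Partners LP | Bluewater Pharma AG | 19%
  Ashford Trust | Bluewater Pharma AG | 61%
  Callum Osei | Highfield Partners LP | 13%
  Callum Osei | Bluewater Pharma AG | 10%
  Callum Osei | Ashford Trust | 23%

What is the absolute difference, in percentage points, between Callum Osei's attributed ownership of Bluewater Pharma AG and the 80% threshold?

53.5

Chain via Highfield Partners LP (R1): 13% × 19% = 2.47% of Bluewater Pharma AG.
Chain via Ashford Trust (R1): 23% × 61% = 14.03% of Bluewater Pharma AG.
Direct interest in Bluewater Pharma AG: 10%.
Aggregating (R2): 2.47% + 14.03% + 10% = 26.5%.
26.5% falls short of the 80% threshold by 53.5 percentage points.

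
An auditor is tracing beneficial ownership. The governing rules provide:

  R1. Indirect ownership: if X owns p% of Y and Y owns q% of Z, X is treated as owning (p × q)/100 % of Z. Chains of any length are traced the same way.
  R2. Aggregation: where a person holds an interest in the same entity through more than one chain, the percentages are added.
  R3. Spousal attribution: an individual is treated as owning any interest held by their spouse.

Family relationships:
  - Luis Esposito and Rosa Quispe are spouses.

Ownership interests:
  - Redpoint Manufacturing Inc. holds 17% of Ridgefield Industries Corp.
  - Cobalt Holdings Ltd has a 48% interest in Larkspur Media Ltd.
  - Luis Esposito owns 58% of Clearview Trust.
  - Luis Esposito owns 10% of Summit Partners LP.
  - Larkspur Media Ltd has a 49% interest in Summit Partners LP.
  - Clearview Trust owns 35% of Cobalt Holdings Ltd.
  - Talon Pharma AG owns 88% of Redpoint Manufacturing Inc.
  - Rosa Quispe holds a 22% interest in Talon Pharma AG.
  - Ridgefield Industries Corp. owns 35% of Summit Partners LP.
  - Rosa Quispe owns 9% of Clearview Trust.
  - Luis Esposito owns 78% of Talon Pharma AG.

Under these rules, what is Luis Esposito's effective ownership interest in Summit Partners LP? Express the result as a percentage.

20.75144%

By spousal attribution (R3), Luis Esposito is treated as also owning Rosa Quispe's interest in Clearview Trust, giving 58% + 9% = 67%.
By spousal attribution (R3), Luis Esposito is treated as also owning Rosa Quispe's interest in Talon Pharma AG, giving 78% + 22% = 100%.
Chain via Clearview Trust → Cobalt Holdings Ltd → Larkspur Media Ltd (R1): 67% × 35% × 48% × 49% = 5.51544% of Summit Partners LP.
Chain via Talon Pharma AG → Redpoint Manufacturing Inc. → Ridgefield Industries Corp. (R1): 100% × 88% × 17% × 35% = 5.236% of Summit Partners LP.
Direct interest in Summit Partners LP: 10%.
Aggregating (R2): 5.51544% + 5.236% + 10% = 20.75144%.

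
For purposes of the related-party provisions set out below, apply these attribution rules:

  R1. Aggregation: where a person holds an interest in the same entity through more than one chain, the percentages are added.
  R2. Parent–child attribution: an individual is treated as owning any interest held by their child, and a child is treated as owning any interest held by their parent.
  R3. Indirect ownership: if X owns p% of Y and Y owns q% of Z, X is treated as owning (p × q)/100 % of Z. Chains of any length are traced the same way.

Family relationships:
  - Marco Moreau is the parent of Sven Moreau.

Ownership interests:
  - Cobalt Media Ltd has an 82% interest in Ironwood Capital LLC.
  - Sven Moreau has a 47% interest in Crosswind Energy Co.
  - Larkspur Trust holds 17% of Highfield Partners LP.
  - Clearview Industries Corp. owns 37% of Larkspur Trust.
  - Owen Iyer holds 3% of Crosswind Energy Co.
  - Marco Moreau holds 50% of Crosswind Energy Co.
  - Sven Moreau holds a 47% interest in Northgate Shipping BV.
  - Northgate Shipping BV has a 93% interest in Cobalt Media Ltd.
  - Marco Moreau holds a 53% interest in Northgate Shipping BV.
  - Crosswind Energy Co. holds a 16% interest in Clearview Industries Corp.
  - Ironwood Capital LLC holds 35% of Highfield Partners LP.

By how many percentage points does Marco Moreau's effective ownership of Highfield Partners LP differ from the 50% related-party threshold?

By parent–child attribution (R2), Marco Moreau is treated as also owning Sven Moreau's interest in Crosswind Energy Co, giving 50% + 47% = 97%.
By parent–child attribution (R2), Marco Moreau is treated as also owning Sven Moreau's interest in Northgate Shipping BV, giving 53% + 47% = 100%.
Chain via Crosswind Energy Co. → Clearview Industries Corp. → Larkspur Trust (R3): 97% × 16% × 37% × 17% = 0.976208% of Highfield Partners LP.
Chain via Northgate Shipping BV → Cobalt Media Ltd → Ironwood Capital LLC (R3): 100% × 93% × 82% × 35% = 26.691% of Highfield Partners LP.
Aggregating (R1): 0.976208% + 26.691% = 27.667208%.
27.667208% falls short of the 50% threshold by 22.332792 percentage points.

22.332792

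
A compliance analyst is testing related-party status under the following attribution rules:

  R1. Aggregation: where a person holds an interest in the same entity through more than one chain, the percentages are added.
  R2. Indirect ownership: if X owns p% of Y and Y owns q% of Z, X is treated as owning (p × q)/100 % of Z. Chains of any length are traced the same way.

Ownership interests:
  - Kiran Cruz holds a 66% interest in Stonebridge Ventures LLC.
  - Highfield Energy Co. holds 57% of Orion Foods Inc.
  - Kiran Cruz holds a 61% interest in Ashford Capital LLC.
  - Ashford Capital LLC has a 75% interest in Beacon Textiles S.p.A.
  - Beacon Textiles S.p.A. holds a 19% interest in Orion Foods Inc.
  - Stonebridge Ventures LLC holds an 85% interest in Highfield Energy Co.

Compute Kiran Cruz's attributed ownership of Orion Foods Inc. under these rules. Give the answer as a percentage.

40.6695%

Chain via Ashford Capital LLC → Beacon Textiles S.p.A. (R2): 61% × 75% × 19% = 8.6925% of Orion Foods Inc.
Chain via Stonebridge Ventures LLC → Highfield Energy Co. (R2): 66% × 85% × 57% = 31.977% of Orion Foods Inc.
Aggregating (R1): 8.6925% + 31.977% = 40.6695%.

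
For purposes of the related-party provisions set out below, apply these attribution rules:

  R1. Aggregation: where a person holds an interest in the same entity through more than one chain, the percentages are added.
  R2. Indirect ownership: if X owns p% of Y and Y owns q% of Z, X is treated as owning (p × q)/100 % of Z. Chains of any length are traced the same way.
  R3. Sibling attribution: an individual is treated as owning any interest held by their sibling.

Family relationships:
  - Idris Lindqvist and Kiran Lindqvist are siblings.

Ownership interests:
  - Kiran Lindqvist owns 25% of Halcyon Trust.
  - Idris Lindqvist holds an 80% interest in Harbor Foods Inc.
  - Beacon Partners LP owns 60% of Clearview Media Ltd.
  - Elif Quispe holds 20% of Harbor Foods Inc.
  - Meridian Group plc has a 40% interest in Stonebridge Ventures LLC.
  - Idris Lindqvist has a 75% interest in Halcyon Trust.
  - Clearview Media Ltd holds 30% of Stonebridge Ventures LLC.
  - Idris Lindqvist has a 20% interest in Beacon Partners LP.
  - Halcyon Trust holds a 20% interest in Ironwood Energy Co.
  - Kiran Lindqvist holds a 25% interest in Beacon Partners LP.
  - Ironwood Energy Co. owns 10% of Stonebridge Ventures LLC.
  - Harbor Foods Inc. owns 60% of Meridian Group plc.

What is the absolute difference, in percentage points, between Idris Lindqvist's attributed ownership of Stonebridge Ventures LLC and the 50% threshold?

By sibling attribution (R3), Idris Lindqvist is treated as also owning Kiran Lindqvist's interest in Halcyon Trust, giving 75% + 25% = 100%.
By sibling attribution (R3), Idris Lindqvist is treated as also owning Kiran Lindqvist's interest in Beacon Partners LP, giving 20% + 25% = 45%.
Chain via Halcyon Trust → Ironwood Energy Co. (R2): 100% × 20% × 10% = 2% of Stonebridge Ventures LLC.
Chain via Harbor Foods Inc. → Meridian Group plc (R2): 80% × 60% × 40% = 19.2% of Stonebridge Ventures LLC.
Chain via Beacon Partners LP → Clearview Media Ltd (R2): 45% × 60% × 30% = 8.1% of Stonebridge Ventures LLC.
Aggregating (R1): 2% + 19.2% + 8.1% = 29.3%.
29.3% falls short of the 50% threshold by 20.7 percentage points.

20.7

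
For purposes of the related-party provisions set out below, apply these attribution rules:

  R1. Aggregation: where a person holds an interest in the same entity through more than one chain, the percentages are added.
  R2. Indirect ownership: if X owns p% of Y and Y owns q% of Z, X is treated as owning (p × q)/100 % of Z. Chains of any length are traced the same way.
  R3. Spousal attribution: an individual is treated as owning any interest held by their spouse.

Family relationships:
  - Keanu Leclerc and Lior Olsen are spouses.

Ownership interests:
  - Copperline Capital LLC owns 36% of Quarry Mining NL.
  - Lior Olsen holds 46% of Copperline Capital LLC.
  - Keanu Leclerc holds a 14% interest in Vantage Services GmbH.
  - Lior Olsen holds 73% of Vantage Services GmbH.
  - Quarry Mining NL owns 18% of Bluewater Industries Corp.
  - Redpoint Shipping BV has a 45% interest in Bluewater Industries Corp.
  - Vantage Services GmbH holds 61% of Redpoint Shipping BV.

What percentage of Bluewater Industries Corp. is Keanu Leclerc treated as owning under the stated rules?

By spousal attribution (R3), Keanu Leclerc is treated as also owning Lior Olsen's interest in Vantage Services GmbH, giving 14% + 73% = 87%.
By spousal attribution (R3), Keanu Leclerc is treated as owning Lior Olsen's 46% interest in Copperline Capital LLC.
Chain via Vantage Services GmbH → Redpoint Shipping BV (R2): 87% × 61% × 45% = 23.8815% of Bluewater Industries Corp.
Chain via Copperline Capital LLC → Quarry Mining NL (R2): 46% × 36% × 18% = 2.9808% of Bluewater Industries Corp.
Aggregating (R1): 23.8815% + 2.9808% = 26.8623%.

26.8623%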